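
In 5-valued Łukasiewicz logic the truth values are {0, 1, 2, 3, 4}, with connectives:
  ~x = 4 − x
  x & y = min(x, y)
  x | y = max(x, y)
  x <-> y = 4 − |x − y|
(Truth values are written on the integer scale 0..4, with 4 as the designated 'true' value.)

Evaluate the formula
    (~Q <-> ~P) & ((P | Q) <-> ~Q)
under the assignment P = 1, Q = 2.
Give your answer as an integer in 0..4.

3

~Q = ~2 = 2
~P = ~1 = 3
~Q <-> ~P = 2 <-> 3 = 3
P | Q = 1 | 2 = 2
~Q = ~2 = 2
(P | Q) <-> ~Q = 2 <-> 2 = 4
(~Q <-> ~P) & ((P | Q) <-> ~Q) = 3 & 4 = 3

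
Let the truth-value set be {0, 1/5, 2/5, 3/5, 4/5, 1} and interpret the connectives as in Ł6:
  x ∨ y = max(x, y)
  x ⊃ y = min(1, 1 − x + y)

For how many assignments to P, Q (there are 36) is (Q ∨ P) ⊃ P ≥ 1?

21

value 1: 21 assignments (counts)
value 4/5: 5 assignments
value 3/5: 4 assignments
value 2/5: 3 assignments
value 1/5: 2 assignments
value 0: 1 assignment
So 21 of the 36 assignments meet the threshold.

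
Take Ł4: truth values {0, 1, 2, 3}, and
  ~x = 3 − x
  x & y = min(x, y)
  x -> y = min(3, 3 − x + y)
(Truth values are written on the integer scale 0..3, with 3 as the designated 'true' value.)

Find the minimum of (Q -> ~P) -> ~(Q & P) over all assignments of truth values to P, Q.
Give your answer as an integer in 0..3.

2

Take P = 1, Q = 1:
~P = ~1 = 2
Q -> ~P = 1 -> 2 = 3
Q & P = 1 & 1 = 1
~(Q & P) = ~1 = 2
(Q -> ~P) -> ~(Q & P) = 3 -> 2 = 2
No assignment yields a value below 2, so this is the minimum.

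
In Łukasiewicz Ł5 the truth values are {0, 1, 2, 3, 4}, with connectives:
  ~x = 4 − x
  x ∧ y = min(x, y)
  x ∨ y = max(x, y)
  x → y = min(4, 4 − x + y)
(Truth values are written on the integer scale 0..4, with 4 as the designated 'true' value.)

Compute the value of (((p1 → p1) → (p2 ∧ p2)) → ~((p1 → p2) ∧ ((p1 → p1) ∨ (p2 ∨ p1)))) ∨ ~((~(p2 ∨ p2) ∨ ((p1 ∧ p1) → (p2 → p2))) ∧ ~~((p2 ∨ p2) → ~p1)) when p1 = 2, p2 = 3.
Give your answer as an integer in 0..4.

p1 → p1 = 2 → 2 = 4
p2 ∧ p2 = 3 ∧ 3 = 3
(p1 → p1) → (p2 ∧ p2) = 4 → 3 = 3
p1 → p2 = 2 → 3 = 4
p1 → p1 = 2 → 2 = 4
p2 ∨ p1 = 3 ∨ 2 = 3
(p1 → p1) ∨ (p2 ∨ p1) = 4 ∨ 3 = 4
(p1 → p2) ∧ ((p1 → p1) ∨ (p2 ∨ p1)) = 4 ∧ 4 = 4
~((p1 → p2) ∧ ((p1 → p1) ∨ (p2 ∨ p1))) = ~4 = 0
((p1 → p1) → (p2 ∧ p2)) → ~((p1 → p2) ∧ ((p1 → p1) ∨ (p2 ∨ p1))) = 3 → 0 = 1
p2 ∨ p2 = 3 ∨ 3 = 3
~(p2 ∨ p2) = ~3 = 1
p1 ∧ p1 = 2 ∧ 2 = 2
p2 → p2 = 3 → 3 = 4
(p1 ∧ p1) → (p2 → p2) = 2 → 4 = 4
~(p2 ∨ p2) ∨ ((p1 ∧ p1) → (p2 → p2)) = 1 ∨ 4 = 4
p2 ∨ p2 = 3 ∨ 3 = 3
~p1 = ~2 = 2
(p2 ∨ p2) → ~p1 = 3 → 2 = 3
~((p2 ∨ p2) → ~p1) = ~3 = 1
~~((p2 ∨ p2) → ~p1) = ~1 = 3
(~(p2 ∨ p2) ∨ ((p1 ∧ p1) → (p2 → p2))) ∧ ~~((p2 ∨ p2) → ~p1) = 4 ∧ 3 = 3
~((~(p2 ∨ p2) ∨ ((p1 ∧ p1) → (p2 → p2))) ∧ ~~((p2 ∨ p2) → ~p1)) = ~3 = 1
(((p1 → p1) → (p2 ∧ p2)) → ~((p1 → p2) ∧ ((p1 → p1) ∨ (p2 ∨ p1)))) ∨ ~((~(p2 ∨ p2) ∨ ((p1 ∧ p1) → (p2 → p2))) ∧ ~~((p2 ∨ p2) → ~p1)) = 1 ∨ 1 = 1

1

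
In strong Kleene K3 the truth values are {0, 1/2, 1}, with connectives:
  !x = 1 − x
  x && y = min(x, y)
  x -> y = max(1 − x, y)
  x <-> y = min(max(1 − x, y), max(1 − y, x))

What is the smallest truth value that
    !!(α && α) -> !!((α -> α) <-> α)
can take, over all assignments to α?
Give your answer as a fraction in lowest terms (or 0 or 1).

1/2

Take α = 1/2:
α && α = 1/2 && 1/2 = 1/2
!(α && α) = !1/2 = 1/2
!!(α && α) = !1/2 = 1/2
α -> α = 1/2 -> 1/2 = 1/2
(α -> α) <-> α = 1/2 <-> 1/2 = 1/2
!((α -> α) <-> α) = !1/2 = 1/2
!!((α -> α) <-> α) = !1/2 = 1/2
!!(α && α) -> !!((α -> α) <-> α) = 1/2 -> 1/2 = 1/2
No assignment yields a value below 1/2, so this is the minimum.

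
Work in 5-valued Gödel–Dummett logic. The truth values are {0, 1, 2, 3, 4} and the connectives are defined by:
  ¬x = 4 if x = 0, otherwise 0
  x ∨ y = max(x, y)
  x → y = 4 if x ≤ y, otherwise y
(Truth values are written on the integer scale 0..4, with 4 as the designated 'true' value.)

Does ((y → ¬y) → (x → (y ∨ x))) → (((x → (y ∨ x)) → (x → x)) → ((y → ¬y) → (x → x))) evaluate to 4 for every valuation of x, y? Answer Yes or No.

Yes

At x = 1, y = 2, for instance:
¬y = ¬2 = 0
y → ¬y = 2 → 0 = 0
y ∨ x = 2 ∨ 1 = 2
x → (y ∨ x) = 1 → 2 = 4
(y → ¬y) → (x → (y ∨ x)) = 0 → 4 = 4
x → x = 1 → 1 = 4
(x → (y ∨ x)) → (x → x) = 4 → 4 = 4
(y → ¬y) → (x → x) = 0 → 4 = 4
((x → (y ∨ x)) → (x → x)) → ((y → ¬y) → (x → x)) = 4 → 4 = 4
((y → ¬y) → (x → (y ∨ x))) → (((x → (y ∨ x)) → (x → x)) → ((y → ¬y) → (x → x))) = 4 → 4 = 4
and checking the remaining 24 assignments likewise gives ≥ 4 in every case.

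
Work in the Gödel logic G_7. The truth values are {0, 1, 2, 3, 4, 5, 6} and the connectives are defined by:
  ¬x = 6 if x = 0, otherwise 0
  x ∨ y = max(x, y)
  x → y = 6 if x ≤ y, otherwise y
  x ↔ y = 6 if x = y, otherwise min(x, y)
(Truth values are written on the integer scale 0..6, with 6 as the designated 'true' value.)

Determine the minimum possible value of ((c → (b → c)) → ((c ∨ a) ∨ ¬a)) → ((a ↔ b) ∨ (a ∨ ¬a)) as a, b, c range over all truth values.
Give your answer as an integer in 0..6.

1

Take a = 1, b = 0, c = 2:
b → c = 0 → 2 = 6
c → (b → c) = 2 → 6 = 6
c ∨ a = 2 ∨ 1 = 2
¬a = ¬1 = 0
(c ∨ a) ∨ ¬a = 2 ∨ 0 = 2
(c → (b → c)) → ((c ∨ a) ∨ ¬a) = 6 → 2 = 2
a ↔ b = 1 ↔ 0 = 0
¬a = ¬1 = 0
a ∨ ¬a = 1 ∨ 0 = 1
(a ↔ b) ∨ (a ∨ ¬a) = 0 ∨ 1 = 1
((c → (b → c)) → ((c ∨ a) ∨ ¬a)) → ((a ↔ b) ∨ (a ∨ ¬a)) = 2 → 1 = 1
No assignment yields a value below 1, so this is the minimum.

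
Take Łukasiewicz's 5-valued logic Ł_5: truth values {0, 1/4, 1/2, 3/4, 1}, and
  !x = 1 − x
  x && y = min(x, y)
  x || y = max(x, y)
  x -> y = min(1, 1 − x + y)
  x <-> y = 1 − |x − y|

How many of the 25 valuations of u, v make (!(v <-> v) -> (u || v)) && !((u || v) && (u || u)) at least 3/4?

value 1: 5 assignments (counts)
value 3/4: 5 assignments (counts)
value 1/2: 5 assignments
value 1/4: 5 assignments
value 0: 5 assignments
So 10 of the 25 assignments meet the threshold.

10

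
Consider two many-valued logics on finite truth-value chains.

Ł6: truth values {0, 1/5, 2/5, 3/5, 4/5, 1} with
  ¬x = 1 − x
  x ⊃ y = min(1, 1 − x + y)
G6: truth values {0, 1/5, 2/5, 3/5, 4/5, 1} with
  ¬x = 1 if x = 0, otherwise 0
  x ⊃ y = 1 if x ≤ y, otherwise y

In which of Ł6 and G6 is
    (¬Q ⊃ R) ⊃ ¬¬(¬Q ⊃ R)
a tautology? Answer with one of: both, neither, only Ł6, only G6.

In Ł6: every assignment gives 1 — tautology.
In G6: every assignment gives 1 — tautology.

both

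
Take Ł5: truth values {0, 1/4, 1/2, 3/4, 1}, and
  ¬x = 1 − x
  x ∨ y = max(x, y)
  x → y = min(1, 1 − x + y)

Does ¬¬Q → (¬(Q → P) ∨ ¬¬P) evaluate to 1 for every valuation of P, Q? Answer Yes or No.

No

Counterexample: take P = 1/4, Q = 1/2.
¬Q = ¬1/2 = 1/2
¬¬Q = ¬1/2 = 1/2
Q → P = 1/2 → 1/4 = 3/4
¬(Q → P) = ¬3/4 = 1/4
¬P = ¬1/4 = 3/4
¬¬P = ¬3/4 = 1/4
¬(Q → P) ∨ ¬¬P = 1/4 ∨ 1/4 = 1/4
¬¬Q → (¬(Q → P) ∨ ¬¬P) = 1/2 → 1/4 = 3/4
This gives 3/4 ≠ 1.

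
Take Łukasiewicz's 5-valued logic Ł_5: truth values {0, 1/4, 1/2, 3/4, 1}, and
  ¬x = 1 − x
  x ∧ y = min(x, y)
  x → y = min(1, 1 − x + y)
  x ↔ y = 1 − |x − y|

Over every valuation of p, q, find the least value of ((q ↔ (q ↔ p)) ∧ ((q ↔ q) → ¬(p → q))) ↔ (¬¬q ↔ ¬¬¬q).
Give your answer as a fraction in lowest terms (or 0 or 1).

0

Take p = 0, q = 1/2:
q ↔ p = 1/2 ↔ 0 = 1/2
q ↔ (q ↔ p) = 1/2 ↔ 1/2 = 1
q ↔ q = 1/2 ↔ 1/2 = 1
p → q = 0 → 1/2 = 1
¬(p → q) = ¬1 = 0
(q ↔ q) → ¬(p → q) = 1 → 0 = 0
(q ↔ (q ↔ p)) ∧ ((q ↔ q) → ¬(p → q)) = 1 ∧ 0 = 0
¬q = ¬1/2 = 1/2
¬¬q = ¬1/2 = 1/2
¬q = ¬1/2 = 1/2
¬¬q = ¬1/2 = 1/2
¬¬¬q = ¬1/2 = 1/2
¬¬q ↔ ¬¬¬q = 1/2 ↔ 1/2 = 1
((q ↔ (q ↔ p)) ∧ ((q ↔ q) → ¬(p → q))) ↔ (¬¬q ↔ ¬¬¬q) = 0 ↔ 1 = 0
No assignment yields a value below 0, so this is the minimum.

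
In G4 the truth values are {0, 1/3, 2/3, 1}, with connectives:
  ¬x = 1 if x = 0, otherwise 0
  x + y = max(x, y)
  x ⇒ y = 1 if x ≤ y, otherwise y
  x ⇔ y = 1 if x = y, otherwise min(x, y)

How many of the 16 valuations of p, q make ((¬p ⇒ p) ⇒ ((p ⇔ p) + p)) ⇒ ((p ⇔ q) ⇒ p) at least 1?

13

p = 0, q = 0 ↦ 0  <
p = 0, q = 1/3 ↦ 1  ≥
p = 0, q = 2/3 ↦ 1  ≥
p = 0, q = 1 ↦ 1  ≥
p = 1/3, q = 0 ↦ 1  ≥
p = 1/3, q = 1/3 ↦ 1/3  <
p = 1/3, q = 2/3 ↦ 1  ≥
p = 1/3, q = 1 ↦ 1  ≥
p = 2/3, q = 0 ↦ 1  ≥
p = 2/3, q = 1/3 ↦ 1  ≥
p = 2/3, q = 2/3 ↦ 2/3  <
p = 2/3, q = 1 ↦ 1  ≥
p = 1, q = 0 ↦ 1  ≥
p = 1, q = 1/3 ↦ 1  ≥
p = 1, q = 2/3 ↦ 1  ≥
p = 1, q = 1 ↦ 1  ≥
So 13 of the 16 assignments meet the threshold.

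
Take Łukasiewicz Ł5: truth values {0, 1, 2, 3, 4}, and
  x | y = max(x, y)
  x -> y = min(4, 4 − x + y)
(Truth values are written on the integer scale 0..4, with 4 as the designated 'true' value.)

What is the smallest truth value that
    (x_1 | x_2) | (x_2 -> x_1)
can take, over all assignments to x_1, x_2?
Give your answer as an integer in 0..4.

Take x_1 = 0, x_2 = 2:
x_1 | x_2 = 0 | 2 = 2
x_2 -> x_1 = 2 -> 0 = 2
(x_1 | x_2) | (x_2 -> x_1) = 2 | 2 = 2
No assignment yields a value below 2, so this is the minimum.

2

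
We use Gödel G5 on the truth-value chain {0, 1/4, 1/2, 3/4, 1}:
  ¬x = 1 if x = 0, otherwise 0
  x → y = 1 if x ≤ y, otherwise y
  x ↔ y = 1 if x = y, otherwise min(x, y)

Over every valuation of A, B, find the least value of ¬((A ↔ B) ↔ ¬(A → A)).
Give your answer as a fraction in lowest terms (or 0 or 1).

0

Take A = 0, B = 1/4:
A ↔ B = 0 ↔ 1/4 = 0
A → A = 0 → 0 = 1
¬(A → A) = ¬1 = 0
(A ↔ B) ↔ ¬(A → A) = 0 ↔ 0 = 1
¬((A ↔ B) ↔ ¬(A → A)) = ¬1 = 0
No assignment yields a value below 0, so this is the minimum.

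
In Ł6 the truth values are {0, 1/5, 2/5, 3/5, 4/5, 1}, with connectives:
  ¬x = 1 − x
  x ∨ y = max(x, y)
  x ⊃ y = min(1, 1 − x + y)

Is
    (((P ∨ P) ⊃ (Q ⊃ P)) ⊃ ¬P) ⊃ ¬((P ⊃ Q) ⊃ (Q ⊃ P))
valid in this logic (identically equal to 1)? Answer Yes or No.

Counterexample: take P = 0, Q = 0.
P ∨ P = 0 ∨ 0 = 0
Q ⊃ P = 0 ⊃ 0 = 1
(P ∨ P) ⊃ (Q ⊃ P) = 0 ⊃ 1 = 1
¬P = ¬0 = 1
((P ∨ P) ⊃ (Q ⊃ P)) ⊃ ¬P = 1 ⊃ 1 = 1
P ⊃ Q = 0 ⊃ 0 = 1
Q ⊃ P = 0 ⊃ 0 = 1
(P ⊃ Q) ⊃ (Q ⊃ P) = 1 ⊃ 1 = 1
¬((P ⊃ Q) ⊃ (Q ⊃ P)) = ¬1 = 0
(((P ∨ P) ⊃ (Q ⊃ P)) ⊃ ¬P) ⊃ ¬((P ⊃ Q) ⊃ (Q ⊃ P)) = 1 ⊃ 0 = 0
This gives 0 ≠ 1.

No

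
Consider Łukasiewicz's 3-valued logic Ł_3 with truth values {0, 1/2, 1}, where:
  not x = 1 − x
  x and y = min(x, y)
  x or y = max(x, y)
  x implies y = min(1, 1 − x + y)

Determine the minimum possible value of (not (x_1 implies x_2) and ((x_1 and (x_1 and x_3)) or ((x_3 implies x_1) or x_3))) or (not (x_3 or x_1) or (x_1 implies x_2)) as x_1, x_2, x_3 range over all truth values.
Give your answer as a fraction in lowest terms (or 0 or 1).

1/2

Take x_1 = 1/2, x_2 = 0, x_3 = 0:
x_1 implies x_2 = 1/2 implies 0 = 1/2
not (x_1 implies x_2) = not 1/2 = 1/2
x_1 and x_3 = 1/2 and 0 = 0
x_1 and (x_1 and x_3) = 1/2 and 0 = 0
x_3 implies x_1 = 0 implies 1/2 = 1
(x_3 implies x_1) or x_3 = 1 or 0 = 1
(x_1 and (x_1 and x_3)) or ((x_3 implies x_1) or x_3) = 0 or 1 = 1
not (x_1 implies x_2) and ((x_1 and (x_1 and x_3)) or ((x_3 implies x_1) or x_3)) = 1/2 and 1 = 1/2
x_3 or x_1 = 0 or 1/2 = 1/2
not (x_3 or x_1) = not 1/2 = 1/2
x_1 implies x_2 = 1/2 implies 0 = 1/2
not (x_3 or x_1) or (x_1 implies x_2) = 1/2 or 1/2 = 1/2
(not (x_1 implies x_2) and ((x_1 and (x_1 and x_3)) or ((x_3 implies x_1) or x_3))) or (not (x_3 or x_1) or (x_1 implies x_2)) = 1/2 or 1/2 = 1/2
No assignment yields a value below 1/2, so this is the minimum.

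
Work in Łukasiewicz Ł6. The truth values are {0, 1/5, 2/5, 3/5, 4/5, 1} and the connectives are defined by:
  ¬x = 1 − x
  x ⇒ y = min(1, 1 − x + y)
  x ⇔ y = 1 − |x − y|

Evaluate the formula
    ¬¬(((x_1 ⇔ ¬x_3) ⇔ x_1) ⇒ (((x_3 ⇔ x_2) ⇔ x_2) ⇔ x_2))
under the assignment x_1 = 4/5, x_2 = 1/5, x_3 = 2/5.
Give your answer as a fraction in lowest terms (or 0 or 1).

¬x_3 = ¬2/5 = 3/5
x_1 ⇔ ¬x_3 = 4/5 ⇔ 3/5 = 4/5
(x_1 ⇔ ¬x_3) ⇔ x_1 = 4/5 ⇔ 4/5 = 1
x_3 ⇔ x_2 = 2/5 ⇔ 1/5 = 4/5
(x_3 ⇔ x_2) ⇔ x_2 = 4/5 ⇔ 1/5 = 2/5
((x_3 ⇔ x_2) ⇔ x_2) ⇔ x_2 = 2/5 ⇔ 1/5 = 4/5
((x_1 ⇔ ¬x_3) ⇔ x_1) ⇒ (((x_3 ⇔ x_2) ⇔ x_2) ⇔ x_2) = 1 ⇒ 4/5 = 4/5
¬(((x_1 ⇔ ¬x_3) ⇔ x_1) ⇒ (((x_3 ⇔ x_2) ⇔ x_2) ⇔ x_2)) = ¬4/5 = 1/5
¬¬(((x_1 ⇔ ¬x_3) ⇔ x_1) ⇒ (((x_3 ⇔ x_2) ⇔ x_2) ⇔ x_2)) = ¬1/5 = 4/5

4/5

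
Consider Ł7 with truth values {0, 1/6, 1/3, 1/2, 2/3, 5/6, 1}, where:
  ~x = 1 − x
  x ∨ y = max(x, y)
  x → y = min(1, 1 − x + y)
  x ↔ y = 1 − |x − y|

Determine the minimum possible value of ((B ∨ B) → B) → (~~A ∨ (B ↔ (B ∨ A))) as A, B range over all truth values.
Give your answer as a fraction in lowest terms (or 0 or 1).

Take A = 1/2, B = 0:
B ∨ B = 0 ∨ 0 = 0
(B ∨ B) → B = 0 → 0 = 1
~A = ~1/2 = 1/2
~~A = ~1/2 = 1/2
B ∨ A = 0 ∨ 1/2 = 1/2
B ↔ (B ∨ A) = 0 ↔ 1/2 = 1/2
~~A ∨ (B ↔ (B ∨ A)) = 1/2 ∨ 1/2 = 1/2
((B ∨ B) → B) → (~~A ∨ (B ↔ (B ∨ A))) = 1 → 1/2 = 1/2
No assignment yields a value below 1/2, so this is the minimum.

1/2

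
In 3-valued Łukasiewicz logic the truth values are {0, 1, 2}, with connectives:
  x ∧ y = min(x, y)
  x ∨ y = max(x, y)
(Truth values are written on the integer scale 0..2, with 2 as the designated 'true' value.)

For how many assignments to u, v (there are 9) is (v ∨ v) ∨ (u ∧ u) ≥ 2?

5

u = 0, v = 0 ↦ 0  <
u = 0, v = 1 ↦ 1  <
u = 0, v = 2 ↦ 2  ≥
u = 1, v = 0 ↦ 1  <
u = 1, v = 1 ↦ 1  <
u = 1, v = 2 ↦ 2  ≥
u = 2, v = 0 ↦ 2  ≥
u = 2, v = 1 ↦ 2  ≥
u = 2, v = 2 ↦ 2  ≥
So 5 of the 9 assignments meet the threshold.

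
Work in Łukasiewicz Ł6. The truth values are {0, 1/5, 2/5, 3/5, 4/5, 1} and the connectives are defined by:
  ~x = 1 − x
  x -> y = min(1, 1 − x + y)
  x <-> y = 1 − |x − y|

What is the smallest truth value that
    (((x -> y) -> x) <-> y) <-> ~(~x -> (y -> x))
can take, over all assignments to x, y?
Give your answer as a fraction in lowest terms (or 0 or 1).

0

Take x = 0, y = 0:
x -> y = 0 -> 0 = 1
(x -> y) -> x = 1 -> 0 = 0
((x -> y) -> x) <-> y = 0 <-> 0 = 1
~x = ~0 = 1
y -> x = 0 -> 0 = 1
~x -> (y -> x) = 1 -> 1 = 1
~(~x -> (y -> x)) = ~1 = 0
(((x -> y) -> x) <-> y) <-> ~(~x -> (y -> x)) = 1 <-> 0 = 0
No assignment yields a value below 0, so this is the minimum.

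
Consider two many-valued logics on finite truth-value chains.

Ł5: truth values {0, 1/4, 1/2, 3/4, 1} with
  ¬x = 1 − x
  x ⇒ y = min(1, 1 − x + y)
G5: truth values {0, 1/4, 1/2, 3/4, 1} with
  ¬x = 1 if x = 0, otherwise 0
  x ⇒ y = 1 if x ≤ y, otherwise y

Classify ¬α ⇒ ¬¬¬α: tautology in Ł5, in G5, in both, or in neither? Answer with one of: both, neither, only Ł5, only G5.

both

In Ł5: every assignment gives 1 — tautology.
In G5: every assignment gives 1 — tautology.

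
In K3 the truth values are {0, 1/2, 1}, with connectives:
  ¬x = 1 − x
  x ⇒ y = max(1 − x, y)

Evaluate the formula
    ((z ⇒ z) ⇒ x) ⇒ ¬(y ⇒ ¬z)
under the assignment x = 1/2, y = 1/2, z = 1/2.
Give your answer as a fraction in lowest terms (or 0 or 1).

z ⇒ z = 1/2 ⇒ 1/2 = 1/2
(z ⇒ z) ⇒ x = 1/2 ⇒ 1/2 = 1/2
¬z = ¬1/2 = 1/2
y ⇒ ¬z = 1/2 ⇒ 1/2 = 1/2
¬(y ⇒ ¬z) = ¬1/2 = 1/2
((z ⇒ z) ⇒ x) ⇒ ¬(y ⇒ ¬z) = 1/2 ⇒ 1/2 = 1/2

1/2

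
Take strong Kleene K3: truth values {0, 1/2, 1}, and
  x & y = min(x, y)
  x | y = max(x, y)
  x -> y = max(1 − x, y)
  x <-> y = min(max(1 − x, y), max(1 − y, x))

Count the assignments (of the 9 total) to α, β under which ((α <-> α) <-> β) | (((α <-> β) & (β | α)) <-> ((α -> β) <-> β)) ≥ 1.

α = 0, β = 0 ↦ 1  ≥
α = 0, β = 1/2 ↦ 1/2  <
α = 0, β = 1 ↦ 1  ≥
α = 1/2, β = 0 ↦ 1/2  <
α = 1/2, β = 1/2 ↦ 1/2  <
α = 1/2, β = 1 ↦ 1/2  <
α = 1, β = 0 ↦ 0  <
α = 1, β = 1/2 ↦ 1/2  <
α = 1, β = 1 ↦ 1  ≥
So 3 of the 9 assignments meet the threshold.

3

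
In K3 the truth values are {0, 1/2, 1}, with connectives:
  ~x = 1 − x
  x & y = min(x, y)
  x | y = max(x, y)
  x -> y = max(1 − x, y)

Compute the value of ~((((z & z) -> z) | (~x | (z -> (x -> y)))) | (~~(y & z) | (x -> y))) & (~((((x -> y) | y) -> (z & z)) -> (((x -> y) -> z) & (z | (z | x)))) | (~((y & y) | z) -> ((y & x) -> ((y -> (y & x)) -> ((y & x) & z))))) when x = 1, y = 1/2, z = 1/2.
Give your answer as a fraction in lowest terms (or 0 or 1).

z & z = 1/2 & 1/2 = 1/2
(z & z) -> z = 1/2 -> 1/2 = 1/2
~x = ~1 = 0
x -> y = 1 -> 1/2 = 1/2
z -> (x -> y) = 1/2 -> 1/2 = 1/2
~x | (z -> (x -> y)) = 0 | 1/2 = 1/2
((z & z) -> z) | (~x | (z -> (x -> y))) = 1/2 | 1/2 = 1/2
y & z = 1/2 & 1/2 = 1/2
~(y & z) = ~1/2 = 1/2
~~(y & z) = ~1/2 = 1/2
x -> y = 1 -> 1/2 = 1/2
~~(y & z) | (x -> y) = 1/2 | 1/2 = 1/2
(((z & z) -> z) | (~x | (z -> (x -> y)))) | (~~(y & z) | (x -> y)) = 1/2 | 1/2 = 1/2
~((((z & z) -> z) | (~x | (z -> (x -> y)))) | (~~(y & z) | (x -> y))) = ~1/2 = 1/2
x -> y = 1 -> 1/2 = 1/2
(x -> y) | y = 1/2 | 1/2 = 1/2
z & z = 1/2 & 1/2 = 1/2
((x -> y) | y) -> (z & z) = 1/2 -> 1/2 = 1/2
x -> y = 1 -> 1/2 = 1/2
(x -> y) -> z = 1/2 -> 1/2 = 1/2
z | x = 1/2 | 1 = 1
z | (z | x) = 1/2 | 1 = 1
((x -> y) -> z) & (z | (z | x)) = 1/2 & 1 = 1/2
(((x -> y) | y) -> (z & z)) -> (((x -> y) -> z) & (z | (z | x))) = 1/2 -> 1/2 = 1/2
~((((x -> y) | y) -> (z & z)) -> (((x -> y) -> z) & (z | (z | x)))) = ~1/2 = 1/2
y & y = 1/2 & 1/2 = 1/2
(y & y) | z = 1/2 | 1/2 = 1/2
~((y & y) | z) = ~1/2 = 1/2
y & x = 1/2 & 1 = 1/2
y & x = 1/2 & 1 = 1/2
y -> (y & x) = 1/2 -> 1/2 = 1/2
y & x = 1/2 & 1 = 1/2
(y & x) & z = 1/2 & 1/2 = 1/2
(y -> (y & x)) -> ((y & x) & z) = 1/2 -> 1/2 = 1/2
(y & x) -> ((y -> (y & x)) -> ((y & x) & z)) = 1/2 -> 1/2 = 1/2
~((y & y) | z) -> ((y & x) -> ((y -> (y & x)) -> ((y & x) & z))) = 1/2 -> 1/2 = 1/2
~((((x -> y) | y) -> (z & z)) -> (((x -> y) -> z) & (z | (z | x)))) | (~((y & y) | z) -> ((y & x) -> ((y -> (y & x)) -> ((y & x) & z)))) = 1/2 | 1/2 = 1/2
~((((z & z) -> z) | (~x | (z -> (x -> y)))) | (~~(y & z) | (x -> y))) & (~((((x -> y) | y) -> (z & z)) -> (((x -> y) -> z) & (z | (z | x)))) | (~((y & y) | z) -> ((y & x) -> ((y -> (y & x)) -> ((y & x) & z))))) = 1/2 & 1/2 = 1/2

1/2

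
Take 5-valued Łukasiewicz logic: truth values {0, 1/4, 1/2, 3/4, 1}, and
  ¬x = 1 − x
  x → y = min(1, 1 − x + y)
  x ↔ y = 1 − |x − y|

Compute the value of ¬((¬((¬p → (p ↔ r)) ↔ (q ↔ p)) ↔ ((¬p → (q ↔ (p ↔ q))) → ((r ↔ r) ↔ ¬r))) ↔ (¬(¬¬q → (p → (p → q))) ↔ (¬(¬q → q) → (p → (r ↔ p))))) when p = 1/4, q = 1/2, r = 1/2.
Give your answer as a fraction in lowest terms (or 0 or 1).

3/4

¬p = ¬1/4 = 3/4
p ↔ r = 1/4 ↔ 1/2 = 3/4
¬p → (p ↔ r) = 3/4 → 3/4 = 1
q ↔ p = 1/2 ↔ 1/4 = 3/4
(¬p → (p ↔ r)) ↔ (q ↔ p) = 1 ↔ 3/4 = 3/4
¬((¬p → (p ↔ r)) ↔ (q ↔ p)) = ¬3/4 = 1/4
¬p = ¬1/4 = 3/4
p ↔ q = 1/4 ↔ 1/2 = 3/4
q ↔ (p ↔ q) = 1/2 ↔ 3/4 = 3/4
¬p → (q ↔ (p ↔ q)) = 3/4 → 3/4 = 1
r ↔ r = 1/2 ↔ 1/2 = 1
¬r = ¬1/2 = 1/2
(r ↔ r) ↔ ¬r = 1 ↔ 1/2 = 1/2
(¬p → (q ↔ (p ↔ q))) → ((r ↔ r) ↔ ¬r) = 1 → 1/2 = 1/2
¬((¬p → (p ↔ r)) ↔ (q ↔ p)) ↔ ((¬p → (q ↔ (p ↔ q))) → ((r ↔ r) ↔ ¬r)) = 1/4 ↔ 1/2 = 3/4
¬q = ¬1/2 = 1/2
¬¬q = ¬1/2 = 1/2
p → q = 1/4 → 1/2 = 1
p → (p → q) = 1/4 → 1 = 1
¬¬q → (p → (p → q)) = 1/2 → 1 = 1
¬(¬¬q → (p → (p → q))) = ¬1 = 0
¬q = ¬1/2 = 1/2
¬q → q = 1/2 → 1/2 = 1
¬(¬q → q) = ¬1 = 0
r ↔ p = 1/2 ↔ 1/4 = 3/4
p → (r ↔ p) = 1/4 → 3/4 = 1
¬(¬q → q) → (p → (r ↔ p)) = 0 → 1 = 1
¬(¬¬q → (p → (p → q))) ↔ (¬(¬q → q) → (p → (r ↔ p))) = 0 ↔ 1 = 0
(¬((¬p → (p ↔ r)) ↔ (q ↔ p)) ↔ ((¬p → (q ↔ (p ↔ q))) → ((r ↔ r) ↔ ¬r))) ↔ (¬(¬¬q → (p → (p → q))) ↔ (¬(¬q → q) → (p → (r ↔ p)))) = 3/4 ↔ 0 = 1/4
¬((¬((¬p → (p ↔ r)) ↔ (q ↔ p)) ↔ ((¬p → (q ↔ (p ↔ q))) → ((r ↔ r) ↔ ¬r))) ↔ (¬(¬¬q → (p → (p → q))) ↔ (¬(¬q → q) → (p → (r ↔ p))))) = ¬1/4 = 3/4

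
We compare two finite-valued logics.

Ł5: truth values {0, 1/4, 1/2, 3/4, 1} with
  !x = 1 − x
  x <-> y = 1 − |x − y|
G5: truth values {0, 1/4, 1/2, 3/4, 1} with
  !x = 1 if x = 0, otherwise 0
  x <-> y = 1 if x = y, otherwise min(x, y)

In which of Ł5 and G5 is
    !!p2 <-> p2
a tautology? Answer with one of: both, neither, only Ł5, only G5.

In Ł5: every assignment gives 1 — tautology.
In G5: at p2 = 1/4 the value is 1/4 — not a tautology.

only Ł5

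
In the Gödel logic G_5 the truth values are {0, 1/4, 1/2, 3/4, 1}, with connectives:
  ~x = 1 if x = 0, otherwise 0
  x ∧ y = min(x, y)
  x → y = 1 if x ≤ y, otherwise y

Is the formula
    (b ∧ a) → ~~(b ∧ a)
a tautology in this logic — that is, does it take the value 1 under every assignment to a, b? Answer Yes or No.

Yes

At a = 1/4, b = 1/4, for instance:
b ∧ a = 1/4 ∧ 1/4 = 1/4
~(b ∧ a) = ~1/4 = 0
~~(b ∧ a) = ~0 = 1
(b ∧ a) → ~~(b ∧ a) = 1/4 → 1 = 1
and checking the remaining 24 assignments likewise gives ≥ 1 in every case.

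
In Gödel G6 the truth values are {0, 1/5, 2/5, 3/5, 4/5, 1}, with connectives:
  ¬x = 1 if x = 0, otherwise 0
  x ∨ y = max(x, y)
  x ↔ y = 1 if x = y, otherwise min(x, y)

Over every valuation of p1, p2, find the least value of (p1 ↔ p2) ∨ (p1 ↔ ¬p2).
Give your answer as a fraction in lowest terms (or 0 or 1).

Take p1 = 1/5, p2 = 0:
p1 ↔ p2 = 1/5 ↔ 0 = 0
¬p2 = ¬0 = 1
p1 ↔ ¬p2 = 1/5 ↔ 1 = 1/5
(p1 ↔ p2) ∨ (p1 ↔ ¬p2) = 0 ∨ 1/5 = 1/5
No assignment yields a value below 1/5, so this is the minimum.

1/5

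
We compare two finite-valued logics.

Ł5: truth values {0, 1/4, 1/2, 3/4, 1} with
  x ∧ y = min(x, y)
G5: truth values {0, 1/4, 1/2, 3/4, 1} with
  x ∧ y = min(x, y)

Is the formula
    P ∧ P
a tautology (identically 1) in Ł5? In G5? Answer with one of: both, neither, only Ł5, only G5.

In Ł5: at P = 0 the value is 0 — not a tautology.
In G5: at P = 0 the value is 0 — not a tautology.

neither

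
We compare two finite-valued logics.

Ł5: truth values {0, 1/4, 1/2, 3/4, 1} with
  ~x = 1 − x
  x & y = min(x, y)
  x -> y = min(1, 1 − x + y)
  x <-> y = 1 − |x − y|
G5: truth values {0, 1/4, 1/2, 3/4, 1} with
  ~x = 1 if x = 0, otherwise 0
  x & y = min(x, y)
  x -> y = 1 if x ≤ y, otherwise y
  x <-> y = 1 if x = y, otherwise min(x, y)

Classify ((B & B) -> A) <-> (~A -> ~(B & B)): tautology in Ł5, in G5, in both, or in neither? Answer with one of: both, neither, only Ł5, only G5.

only Ł5

In Ł5: every assignment gives 1 — tautology.
In G5: at A = 1/4, B = 1/2 the value is 1/4 — not a tautology.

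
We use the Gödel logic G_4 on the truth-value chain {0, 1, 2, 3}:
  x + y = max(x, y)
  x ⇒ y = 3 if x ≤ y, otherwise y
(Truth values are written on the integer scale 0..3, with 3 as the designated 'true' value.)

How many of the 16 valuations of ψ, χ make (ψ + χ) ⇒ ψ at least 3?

10

ψ = 0, χ = 0 ↦ 3  ≥
ψ = 0, χ = 1 ↦ 0  <
ψ = 0, χ = 2 ↦ 0  <
ψ = 0, χ = 3 ↦ 0  <
ψ = 1, χ = 0 ↦ 3  ≥
ψ = 1, χ = 1 ↦ 3  ≥
ψ = 1, χ = 2 ↦ 1  <
ψ = 1, χ = 3 ↦ 1  <
ψ = 2, χ = 0 ↦ 3  ≥
ψ = 2, χ = 1 ↦ 3  ≥
ψ = 2, χ = 2 ↦ 3  ≥
ψ = 2, χ = 3 ↦ 2  <
ψ = 3, χ = 0 ↦ 3  ≥
ψ = 3, χ = 1 ↦ 3  ≥
ψ = 3, χ = 2 ↦ 3  ≥
ψ = 3, χ = 3 ↦ 3  ≥
So 10 of the 16 assignments meet the threshold.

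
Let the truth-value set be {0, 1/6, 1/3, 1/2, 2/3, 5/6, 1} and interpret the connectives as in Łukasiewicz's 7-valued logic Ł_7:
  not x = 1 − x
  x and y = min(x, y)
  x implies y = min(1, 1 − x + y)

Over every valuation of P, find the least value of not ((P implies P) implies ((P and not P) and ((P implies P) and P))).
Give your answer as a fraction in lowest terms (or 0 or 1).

1/2

Take P = 1/2:
P implies P = 1/2 implies 1/2 = 1
not P = not 1/2 = 1/2
P and not P = 1/2 and 1/2 = 1/2
P implies P = 1/2 implies 1/2 = 1
(P implies P) and P = 1 and 1/2 = 1/2
(P and not P) and ((P implies P) and P) = 1/2 and 1/2 = 1/2
(P implies P) implies ((P and not P) and ((P implies P) and P)) = 1 implies 1/2 = 1/2
not ((P implies P) implies ((P and not P) and ((P implies P) and P))) = not 1/2 = 1/2
No assignment yields a value below 1/2, so this is the minimum.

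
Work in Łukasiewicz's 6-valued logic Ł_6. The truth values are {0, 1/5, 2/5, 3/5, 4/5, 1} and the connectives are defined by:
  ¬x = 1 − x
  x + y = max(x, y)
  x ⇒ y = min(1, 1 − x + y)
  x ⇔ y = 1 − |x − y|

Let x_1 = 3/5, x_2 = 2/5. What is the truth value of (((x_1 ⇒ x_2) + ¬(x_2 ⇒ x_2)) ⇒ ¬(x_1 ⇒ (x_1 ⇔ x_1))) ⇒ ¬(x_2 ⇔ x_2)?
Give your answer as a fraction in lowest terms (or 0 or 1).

x_1 ⇒ x_2 = 3/5 ⇒ 2/5 = 4/5
x_2 ⇒ x_2 = 2/5 ⇒ 2/5 = 1
¬(x_2 ⇒ x_2) = ¬1 = 0
(x_1 ⇒ x_2) + ¬(x_2 ⇒ x_2) = 4/5 + 0 = 4/5
x_1 ⇔ x_1 = 3/5 ⇔ 3/5 = 1
x_1 ⇒ (x_1 ⇔ x_1) = 3/5 ⇒ 1 = 1
¬(x_1 ⇒ (x_1 ⇔ x_1)) = ¬1 = 0
((x_1 ⇒ x_2) + ¬(x_2 ⇒ x_2)) ⇒ ¬(x_1 ⇒ (x_1 ⇔ x_1)) = 4/5 ⇒ 0 = 1/5
x_2 ⇔ x_2 = 2/5 ⇔ 2/5 = 1
¬(x_2 ⇔ x_2) = ¬1 = 0
(((x_1 ⇒ x_2) + ¬(x_2 ⇒ x_2)) ⇒ ¬(x_1 ⇒ (x_1 ⇔ x_1))) ⇒ ¬(x_2 ⇔ x_2) = 1/5 ⇒ 0 = 4/5

4/5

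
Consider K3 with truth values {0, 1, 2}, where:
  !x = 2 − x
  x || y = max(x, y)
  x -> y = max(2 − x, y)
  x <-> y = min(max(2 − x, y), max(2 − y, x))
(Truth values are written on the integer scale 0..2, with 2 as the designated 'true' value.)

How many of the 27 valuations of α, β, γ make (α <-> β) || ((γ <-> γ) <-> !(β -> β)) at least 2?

6

value 2: 6 assignments (counts)
value 1: 17 assignments
value 0: 4 assignments
So 6 of the 27 assignments meet the threshold.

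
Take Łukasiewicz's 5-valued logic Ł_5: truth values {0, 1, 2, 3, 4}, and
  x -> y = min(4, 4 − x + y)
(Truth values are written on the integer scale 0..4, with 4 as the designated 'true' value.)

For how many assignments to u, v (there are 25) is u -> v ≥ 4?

value 4: 15 assignments (counts)
value 3: 4 assignments
value 2: 3 assignments
value 1: 2 assignments
value 0: 1 assignment
So 15 of the 25 assignments meet the threshold.

15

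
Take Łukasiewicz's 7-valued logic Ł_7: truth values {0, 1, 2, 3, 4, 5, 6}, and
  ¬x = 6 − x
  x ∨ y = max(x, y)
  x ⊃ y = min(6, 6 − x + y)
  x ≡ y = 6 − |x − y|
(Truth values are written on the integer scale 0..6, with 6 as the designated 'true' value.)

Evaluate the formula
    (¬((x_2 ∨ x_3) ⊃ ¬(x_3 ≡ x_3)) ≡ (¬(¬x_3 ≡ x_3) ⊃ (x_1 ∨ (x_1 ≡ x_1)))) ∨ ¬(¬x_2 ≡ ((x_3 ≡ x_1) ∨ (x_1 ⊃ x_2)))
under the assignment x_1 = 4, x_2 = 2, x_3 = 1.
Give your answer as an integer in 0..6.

x_2 ∨ x_3 = 2 ∨ 1 = 2
x_3 ≡ x_3 = 1 ≡ 1 = 6
¬(x_3 ≡ x_3) = ¬6 = 0
(x_2 ∨ x_3) ⊃ ¬(x_3 ≡ x_3) = 2 ⊃ 0 = 4
¬((x_2 ∨ x_3) ⊃ ¬(x_3 ≡ x_3)) = ¬4 = 2
¬x_3 = ¬1 = 5
¬x_3 ≡ x_3 = 5 ≡ 1 = 2
¬(¬x_3 ≡ x_3) = ¬2 = 4
x_1 ≡ x_1 = 4 ≡ 4 = 6
x_1 ∨ (x_1 ≡ x_1) = 4 ∨ 6 = 6
¬(¬x_3 ≡ x_3) ⊃ (x_1 ∨ (x_1 ≡ x_1)) = 4 ⊃ 6 = 6
¬((x_2 ∨ x_3) ⊃ ¬(x_3 ≡ x_3)) ≡ (¬(¬x_3 ≡ x_3) ⊃ (x_1 ∨ (x_1 ≡ x_1))) = 2 ≡ 6 = 2
¬x_2 = ¬2 = 4
x_3 ≡ x_1 = 1 ≡ 4 = 3
x_1 ⊃ x_2 = 4 ⊃ 2 = 4
(x_3 ≡ x_1) ∨ (x_1 ⊃ x_2) = 3 ∨ 4 = 4
¬x_2 ≡ ((x_3 ≡ x_1) ∨ (x_1 ⊃ x_2)) = 4 ≡ 4 = 6
¬(¬x_2 ≡ ((x_3 ≡ x_1) ∨ (x_1 ⊃ x_2))) = ¬6 = 0
(¬((x_2 ∨ x_3) ⊃ ¬(x_3 ≡ x_3)) ≡ (¬(¬x_3 ≡ x_3) ⊃ (x_1 ∨ (x_1 ≡ x_1)))) ∨ ¬(¬x_2 ≡ ((x_3 ≡ x_1) ∨ (x_1 ⊃ x_2))) = 2 ∨ 0 = 2

2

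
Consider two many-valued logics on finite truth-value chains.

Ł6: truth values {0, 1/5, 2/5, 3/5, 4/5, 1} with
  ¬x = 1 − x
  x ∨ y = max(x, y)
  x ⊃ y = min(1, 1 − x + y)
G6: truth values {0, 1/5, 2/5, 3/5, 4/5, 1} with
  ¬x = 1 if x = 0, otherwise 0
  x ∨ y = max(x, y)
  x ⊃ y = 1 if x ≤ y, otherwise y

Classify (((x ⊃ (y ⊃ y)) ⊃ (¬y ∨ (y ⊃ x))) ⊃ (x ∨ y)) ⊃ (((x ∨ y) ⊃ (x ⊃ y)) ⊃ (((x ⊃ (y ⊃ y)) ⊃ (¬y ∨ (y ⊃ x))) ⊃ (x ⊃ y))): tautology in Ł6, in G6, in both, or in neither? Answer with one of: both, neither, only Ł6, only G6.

both

In Ł6: every assignment gives 1 — tautology.
In G6: every assignment gives 1 — tautology.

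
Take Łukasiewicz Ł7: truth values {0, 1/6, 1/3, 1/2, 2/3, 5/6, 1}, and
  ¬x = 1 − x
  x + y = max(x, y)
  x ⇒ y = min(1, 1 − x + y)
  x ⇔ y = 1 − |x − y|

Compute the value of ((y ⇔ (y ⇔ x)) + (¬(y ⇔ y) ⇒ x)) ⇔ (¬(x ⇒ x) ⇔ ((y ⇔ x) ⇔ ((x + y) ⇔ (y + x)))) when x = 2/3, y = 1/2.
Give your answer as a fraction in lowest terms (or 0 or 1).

1/6

y ⇔ x = 1/2 ⇔ 2/3 = 5/6
y ⇔ (y ⇔ x) = 1/2 ⇔ 5/6 = 2/3
y ⇔ y = 1/2 ⇔ 1/2 = 1
¬(y ⇔ y) = ¬1 = 0
¬(y ⇔ y) ⇒ x = 0 ⇒ 2/3 = 1
(y ⇔ (y ⇔ x)) + (¬(y ⇔ y) ⇒ x) = 2/3 + 1 = 1
x ⇒ x = 2/3 ⇒ 2/3 = 1
¬(x ⇒ x) = ¬1 = 0
y ⇔ x = 1/2 ⇔ 2/3 = 5/6
x + y = 2/3 + 1/2 = 2/3
y + x = 1/2 + 2/3 = 2/3
(x + y) ⇔ (y + x) = 2/3 ⇔ 2/3 = 1
(y ⇔ x) ⇔ ((x + y) ⇔ (y + x)) = 5/6 ⇔ 1 = 5/6
¬(x ⇒ x) ⇔ ((y ⇔ x) ⇔ ((x + y) ⇔ (y + x))) = 0 ⇔ 5/6 = 1/6
((y ⇔ (y ⇔ x)) + (¬(y ⇔ y) ⇒ x)) ⇔ (¬(x ⇒ x) ⇔ ((y ⇔ x) ⇔ ((x + y) ⇔ (y + x)))) = 1 ⇔ 1/6 = 1/6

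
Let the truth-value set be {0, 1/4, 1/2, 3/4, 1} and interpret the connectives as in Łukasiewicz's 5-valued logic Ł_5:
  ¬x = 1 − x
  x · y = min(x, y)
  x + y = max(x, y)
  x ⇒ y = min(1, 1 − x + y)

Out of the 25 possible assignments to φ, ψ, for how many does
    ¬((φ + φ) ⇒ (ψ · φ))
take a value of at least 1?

1

value 1: 1 assignment (counts)
value 3/4: 2 assignments
value 1/2: 3 assignments
value 1/4: 4 assignments
value 0: 15 assignments
So 1 of the 25 assignments meets the threshold.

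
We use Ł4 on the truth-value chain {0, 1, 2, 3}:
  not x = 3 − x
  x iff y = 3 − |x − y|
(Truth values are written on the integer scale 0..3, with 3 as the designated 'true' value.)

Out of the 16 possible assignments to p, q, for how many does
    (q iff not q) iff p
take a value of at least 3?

p = 0, q = 0 ↦ 3  ≥
p = 0, q = 1 ↦ 1  <
p = 0, q = 2 ↦ 1  <
p = 0, q = 3 ↦ 3  ≥
p = 1, q = 0 ↦ 2  <
p = 1, q = 1 ↦ 2  <
p = 1, q = 2 ↦ 2  <
p = 1, q = 3 ↦ 2  <
p = 2, q = 0 ↦ 1  <
p = 2, q = 1 ↦ 3  ≥
p = 2, q = 2 ↦ 3  ≥
p = 2, q = 3 ↦ 1  <
p = 3, q = 0 ↦ 0  <
p = 3, q = 1 ↦ 2  <
p = 3, q = 2 ↦ 2  <
p = 3, q = 3 ↦ 0  <
So 4 of the 16 assignments meet the threshold.

4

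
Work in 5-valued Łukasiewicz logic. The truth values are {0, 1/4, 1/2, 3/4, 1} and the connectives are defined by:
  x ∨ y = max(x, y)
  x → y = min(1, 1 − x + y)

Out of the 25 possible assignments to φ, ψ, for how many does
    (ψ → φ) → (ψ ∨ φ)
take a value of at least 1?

13

value 1: 13 assignments (counts)
value 3/4: 5 assignments
value 1/2: 4 assignments
value 1/4: 2 assignments
value 0: 1 assignment
So 13 of the 25 assignments meet the threshold.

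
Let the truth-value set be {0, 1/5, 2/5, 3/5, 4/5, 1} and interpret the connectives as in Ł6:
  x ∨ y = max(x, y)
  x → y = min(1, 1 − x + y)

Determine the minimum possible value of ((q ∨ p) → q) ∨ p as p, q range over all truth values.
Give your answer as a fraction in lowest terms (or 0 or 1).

3/5

Take p = 2/5, q = 0:
q ∨ p = 0 ∨ 2/5 = 2/5
(q ∨ p) → q = 2/5 → 0 = 3/5
((q ∨ p) → q) ∨ p = 3/5 ∨ 2/5 = 3/5
No assignment yields a value below 3/5, so this is the minimum.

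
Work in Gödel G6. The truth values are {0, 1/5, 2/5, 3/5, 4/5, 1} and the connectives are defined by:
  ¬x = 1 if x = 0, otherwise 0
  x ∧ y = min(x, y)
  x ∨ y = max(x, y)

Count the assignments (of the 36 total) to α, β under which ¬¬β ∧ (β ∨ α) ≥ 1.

value 1: 10 assignments (counts)
value 4/5: 8 assignments
value 3/5: 6 assignments
value 2/5: 4 assignments
value 1/5: 2 assignments
value 0: 6 assignments
So 10 of the 36 assignments meet the threshold.

10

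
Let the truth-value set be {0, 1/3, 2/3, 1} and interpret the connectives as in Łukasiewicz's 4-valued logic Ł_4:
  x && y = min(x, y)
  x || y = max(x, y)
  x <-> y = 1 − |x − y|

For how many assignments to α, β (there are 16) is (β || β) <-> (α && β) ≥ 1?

10

α = 0, β = 0 ↦ 1  ≥
α = 0, β = 1/3 ↦ 2/3  <
α = 0, β = 2/3 ↦ 1/3  <
α = 0, β = 1 ↦ 0  <
α = 1/3, β = 0 ↦ 1  ≥
α = 1/3, β = 1/3 ↦ 1  ≥
α = 1/3, β = 2/3 ↦ 2/3  <
α = 1/3, β = 1 ↦ 1/3  <
α = 2/3, β = 0 ↦ 1  ≥
α = 2/3, β = 1/3 ↦ 1  ≥
α = 2/3, β = 2/3 ↦ 1  ≥
α = 2/3, β = 1 ↦ 2/3  <
α = 1, β = 0 ↦ 1  ≥
α = 1, β = 1/3 ↦ 1  ≥
α = 1, β = 2/3 ↦ 1  ≥
α = 1, β = 1 ↦ 1  ≥
So 10 of the 16 assignments meet the threshold.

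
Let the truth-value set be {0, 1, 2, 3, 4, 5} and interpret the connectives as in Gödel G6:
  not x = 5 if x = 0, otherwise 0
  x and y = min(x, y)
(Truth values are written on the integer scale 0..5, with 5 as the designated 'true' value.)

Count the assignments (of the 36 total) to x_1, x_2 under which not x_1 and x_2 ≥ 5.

value 5: 1 assignment (counts)
value 4: 1 assignment
value 3: 1 assignment
value 2: 1 assignment
value 1: 1 assignment
value 0: 31 assignments
So 1 of the 36 assignments meets the threshold.

1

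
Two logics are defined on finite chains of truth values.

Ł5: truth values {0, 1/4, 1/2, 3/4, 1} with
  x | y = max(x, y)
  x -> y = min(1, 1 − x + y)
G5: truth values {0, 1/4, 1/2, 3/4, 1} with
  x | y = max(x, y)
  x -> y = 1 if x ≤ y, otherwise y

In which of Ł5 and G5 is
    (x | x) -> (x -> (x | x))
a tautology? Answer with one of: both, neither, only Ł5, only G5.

both

In Ł5: every assignment gives 1 — tautology.
In G5: every assignment gives 1 — tautology.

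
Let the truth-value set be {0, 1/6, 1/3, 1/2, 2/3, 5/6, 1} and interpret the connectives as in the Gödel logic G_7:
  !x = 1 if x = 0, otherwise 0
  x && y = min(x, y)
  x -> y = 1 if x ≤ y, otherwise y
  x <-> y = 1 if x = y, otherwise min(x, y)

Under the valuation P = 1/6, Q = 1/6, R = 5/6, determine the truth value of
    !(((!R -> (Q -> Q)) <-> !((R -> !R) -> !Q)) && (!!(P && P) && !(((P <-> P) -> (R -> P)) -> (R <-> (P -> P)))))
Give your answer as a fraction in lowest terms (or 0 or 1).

1

!R = !5/6 = 0
Q -> Q = 1/6 -> 1/6 = 1
!R -> (Q -> Q) = 0 -> 1 = 1
!R = !5/6 = 0
R -> !R = 5/6 -> 0 = 0
!Q = !1/6 = 0
(R -> !R) -> !Q = 0 -> 0 = 1
!((R -> !R) -> !Q) = !1 = 0
(!R -> (Q -> Q)) <-> !((R -> !R) -> !Q) = 1 <-> 0 = 0
P && P = 1/6 && 1/6 = 1/6
!(P && P) = !1/6 = 0
!!(P && P) = !0 = 1
P <-> P = 1/6 <-> 1/6 = 1
R -> P = 5/6 -> 1/6 = 1/6
(P <-> P) -> (R -> P) = 1 -> 1/6 = 1/6
P -> P = 1/6 -> 1/6 = 1
R <-> (P -> P) = 5/6 <-> 1 = 5/6
((P <-> P) -> (R -> P)) -> (R <-> (P -> P)) = 1/6 -> 5/6 = 1
!(((P <-> P) -> (R -> P)) -> (R <-> (P -> P))) = !1 = 0
!!(P && P) && !(((P <-> P) -> (R -> P)) -> (R <-> (P -> P))) = 1 && 0 = 0
((!R -> (Q -> Q)) <-> !((R -> !R) -> !Q)) && (!!(P && P) && !(((P <-> P) -> (R -> P)) -> (R <-> (P -> P)))) = 0 && 0 = 0
!(((!R -> (Q -> Q)) <-> !((R -> !R) -> !Q)) && (!!(P && P) && !(((P <-> P) -> (R -> P)) -> (R <-> (P -> P))))) = !0 = 1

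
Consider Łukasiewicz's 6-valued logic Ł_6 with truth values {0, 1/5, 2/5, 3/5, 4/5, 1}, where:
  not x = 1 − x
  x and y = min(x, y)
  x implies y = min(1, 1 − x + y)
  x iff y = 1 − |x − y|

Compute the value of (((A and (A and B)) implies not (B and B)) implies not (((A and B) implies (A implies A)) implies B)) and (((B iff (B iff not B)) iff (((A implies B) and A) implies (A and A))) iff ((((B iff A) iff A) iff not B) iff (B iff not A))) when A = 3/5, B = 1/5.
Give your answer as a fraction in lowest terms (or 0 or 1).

4/5

A and B = 3/5 and 1/5 = 1/5
A and (A and B) = 3/5 and 1/5 = 1/5
B and B = 1/5 and 1/5 = 1/5
not (B and B) = not 1/5 = 4/5
(A and (A and B)) implies not (B and B) = 1/5 implies 4/5 = 1
A and B = 3/5 and 1/5 = 1/5
A implies A = 3/5 implies 3/5 = 1
(A and B) implies (A implies A) = 1/5 implies 1 = 1
((A and B) implies (A implies A)) implies B = 1 implies 1/5 = 1/5
not (((A and B) implies (A implies A)) implies B) = not 1/5 = 4/5
((A and (A and B)) implies not (B and B)) implies not (((A and B) implies (A implies A)) implies B) = 1 implies 4/5 = 4/5
not B = not 1/5 = 4/5
B iff not B = 1/5 iff 4/5 = 2/5
B iff (B iff not B) = 1/5 iff 2/5 = 4/5
A implies B = 3/5 implies 1/5 = 3/5
(A implies B) and A = 3/5 and 3/5 = 3/5
A and A = 3/5 and 3/5 = 3/5
((A implies B) and A) implies (A and A) = 3/5 implies 3/5 = 1
(B iff (B iff not B)) iff (((A implies B) and A) implies (A and A)) = 4/5 iff 1 = 4/5
B iff A = 1/5 iff 3/5 = 3/5
(B iff A) iff A = 3/5 iff 3/5 = 1
not B = not 1/5 = 4/5
((B iff A) iff A) iff not B = 1 iff 4/5 = 4/5
not A = not 3/5 = 2/5
B iff not A = 1/5 iff 2/5 = 4/5
(((B iff A) iff A) iff not B) iff (B iff not A) = 4/5 iff 4/5 = 1
((B iff (B iff not B)) iff (((A implies B) and A) implies (A and A))) iff ((((B iff A) iff A) iff not B) iff (B iff not A)) = 4/5 iff 1 = 4/5
(((A and (A and B)) implies not (B and B)) implies not (((A and B) implies (A implies A)) implies B)) and (((B iff (B iff not B)) iff (((A implies B) and A) implies (A and A))) iff ((((B iff A) iff A) iff not B) iff (B iff not A))) = 4/5 and 4/5 = 4/5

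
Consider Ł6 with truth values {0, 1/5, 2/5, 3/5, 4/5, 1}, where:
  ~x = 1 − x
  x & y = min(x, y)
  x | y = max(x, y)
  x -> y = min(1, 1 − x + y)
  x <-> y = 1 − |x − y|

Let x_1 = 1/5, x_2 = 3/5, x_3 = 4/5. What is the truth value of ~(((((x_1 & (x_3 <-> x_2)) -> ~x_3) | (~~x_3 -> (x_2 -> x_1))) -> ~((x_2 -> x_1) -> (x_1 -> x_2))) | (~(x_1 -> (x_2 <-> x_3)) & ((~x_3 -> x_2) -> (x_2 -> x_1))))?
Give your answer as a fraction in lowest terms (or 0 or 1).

x_3 <-> x_2 = 4/5 <-> 3/5 = 4/5
x_1 & (x_3 <-> x_2) = 1/5 & 4/5 = 1/5
~x_3 = ~4/5 = 1/5
(x_1 & (x_3 <-> x_2)) -> ~x_3 = 1/5 -> 1/5 = 1
~x_3 = ~4/5 = 1/5
~~x_3 = ~1/5 = 4/5
x_2 -> x_1 = 3/5 -> 1/5 = 3/5
~~x_3 -> (x_2 -> x_1) = 4/5 -> 3/5 = 4/5
((x_1 & (x_3 <-> x_2)) -> ~x_3) | (~~x_3 -> (x_2 -> x_1)) = 1 | 4/5 = 1
x_2 -> x_1 = 3/5 -> 1/5 = 3/5
x_1 -> x_2 = 1/5 -> 3/5 = 1
(x_2 -> x_1) -> (x_1 -> x_2) = 3/5 -> 1 = 1
~((x_2 -> x_1) -> (x_1 -> x_2)) = ~1 = 0
(((x_1 & (x_3 <-> x_2)) -> ~x_3) | (~~x_3 -> (x_2 -> x_1))) -> ~((x_2 -> x_1) -> (x_1 -> x_2)) = 1 -> 0 = 0
x_2 <-> x_3 = 3/5 <-> 4/5 = 4/5
x_1 -> (x_2 <-> x_3) = 1/5 -> 4/5 = 1
~(x_1 -> (x_2 <-> x_3)) = ~1 = 0
~x_3 = ~4/5 = 1/5
~x_3 -> x_2 = 1/5 -> 3/5 = 1
x_2 -> x_1 = 3/5 -> 1/5 = 3/5
(~x_3 -> x_2) -> (x_2 -> x_1) = 1 -> 3/5 = 3/5
~(x_1 -> (x_2 <-> x_3)) & ((~x_3 -> x_2) -> (x_2 -> x_1)) = 0 & 3/5 = 0
((((x_1 & (x_3 <-> x_2)) -> ~x_3) | (~~x_3 -> (x_2 -> x_1))) -> ~((x_2 -> x_1) -> (x_1 -> x_2))) | (~(x_1 -> (x_2 <-> x_3)) & ((~x_3 -> x_2) -> (x_2 -> x_1))) = 0 | 0 = 0
~(((((x_1 & (x_3 <-> x_2)) -> ~x_3) | (~~x_3 -> (x_2 -> x_1))) -> ~((x_2 -> x_1) -> (x_1 -> x_2))) | (~(x_1 -> (x_2 <-> x_3)) & ((~x_3 -> x_2) -> (x_2 -> x_1)))) = ~0 = 1

1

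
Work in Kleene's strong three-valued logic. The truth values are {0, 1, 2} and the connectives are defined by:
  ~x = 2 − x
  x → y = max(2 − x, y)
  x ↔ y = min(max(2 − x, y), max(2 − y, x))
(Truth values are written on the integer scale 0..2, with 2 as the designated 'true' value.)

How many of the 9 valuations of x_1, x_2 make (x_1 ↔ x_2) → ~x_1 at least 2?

4

x_1 = 0, x_2 = 0 ↦ 2  ≥
x_1 = 0, x_2 = 1 ↦ 2  ≥
x_1 = 0, x_2 = 2 ↦ 2  ≥
x_1 = 1, x_2 = 0 ↦ 1  <
x_1 = 1, x_2 = 1 ↦ 1  <
x_1 = 1, x_2 = 2 ↦ 1  <
x_1 = 2, x_2 = 0 ↦ 2  ≥
x_1 = 2, x_2 = 1 ↦ 1  <
x_1 = 2, x_2 = 2 ↦ 0  <
So 4 of the 9 assignments meet the threshold.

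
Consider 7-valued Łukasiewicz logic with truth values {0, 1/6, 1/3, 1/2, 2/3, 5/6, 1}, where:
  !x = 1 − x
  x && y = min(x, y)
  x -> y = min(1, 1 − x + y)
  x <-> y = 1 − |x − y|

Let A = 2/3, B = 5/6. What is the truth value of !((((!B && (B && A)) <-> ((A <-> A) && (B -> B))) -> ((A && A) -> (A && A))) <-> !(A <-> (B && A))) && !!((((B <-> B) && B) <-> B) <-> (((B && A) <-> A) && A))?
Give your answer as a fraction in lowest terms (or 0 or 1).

2/3

!B = !5/6 = 1/6
B && A = 5/6 && 2/3 = 2/3
!B && (B && A) = 1/6 && 2/3 = 1/6
A <-> A = 2/3 <-> 2/3 = 1
B -> B = 5/6 -> 5/6 = 1
(A <-> A) && (B -> B) = 1 && 1 = 1
(!B && (B && A)) <-> ((A <-> A) && (B -> B)) = 1/6 <-> 1 = 1/6
A && A = 2/3 && 2/3 = 2/3
A && A = 2/3 && 2/3 = 2/3
(A && A) -> (A && A) = 2/3 -> 2/3 = 1
((!B && (B && A)) <-> ((A <-> A) && (B -> B))) -> ((A && A) -> (A && A)) = 1/6 -> 1 = 1
B && A = 5/6 && 2/3 = 2/3
A <-> (B && A) = 2/3 <-> 2/3 = 1
!(A <-> (B && A)) = !1 = 0
(((!B && (B && A)) <-> ((A <-> A) && (B -> B))) -> ((A && A) -> (A && A))) <-> !(A <-> (B && A)) = 1 <-> 0 = 0
!((((!B && (B && A)) <-> ((A <-> A) && (B -> B))) -> ((A && A) -> (A && A))) <-> !(A <-> (B && A))) = !0 = 1
B <-> B = 5/6 <-> 5/6 = 1
(B <-> B) && B = 1 && 5/6 = 5/6
((B <-> B) && B) <-> B = 5/6 <-> 5/6 = 1
B && A = 5/6 && 2/3 = 2/3
(B && A) <-> A = 2/3 <-> 2/3 = 1
((B && A) <-> A) && A = 1 && 2/3 = 2/3
(((B <-> B) && B) <-> B) <-> (((B && A) <-> A) && A) = 1 <-> 2/3 = 2/3
!((((B <-> B) && B) <-> B) <-> (((B && A) <-> A) && A)) = !2/3 = 1/3
!!((((B <-> B) && B) <-> B) <-> (((B && A) <-> A) && A)) = !1/3 = 2/3
!((((!B && (B && A)) <-> ((A <-> A) && (B -> B))) -> ((A && A) -> (A && A))) <-> !(A <-> (B && A))) && !!((((B <-> B) && B) <-> B) <-> (((B && A) <-> A) && A)) = 1 && 2/3 = 2/3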